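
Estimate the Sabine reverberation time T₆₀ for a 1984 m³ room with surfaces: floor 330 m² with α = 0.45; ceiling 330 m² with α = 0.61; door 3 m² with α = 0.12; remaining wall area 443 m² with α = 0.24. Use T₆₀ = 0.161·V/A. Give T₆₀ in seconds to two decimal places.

A = Σ Sᵢαᵢ = 330·0.45 + 330·0.61 + 3·0.12 + 443·0.24 = 456.48 m².
T₆₀ = 0.161 × 1984 / 456.48 = 0.700 s.

0.70 s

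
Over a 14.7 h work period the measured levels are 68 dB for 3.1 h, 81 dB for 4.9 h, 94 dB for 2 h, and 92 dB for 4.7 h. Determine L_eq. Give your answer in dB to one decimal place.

Weight each interval's intensity by its duration and average over T = 14.7 h:
Σ tᵢ·10^(Lᵢ/10) = 3.1·10^(68/10) + 4.9·10^(81/10) + 2·10^(94/10) + 4.7·10^(92/10) = 1.311e+10.
L_eq = 10·log₁₀(1.311e+10/14.7) = 89.50 dB.

89.5 dB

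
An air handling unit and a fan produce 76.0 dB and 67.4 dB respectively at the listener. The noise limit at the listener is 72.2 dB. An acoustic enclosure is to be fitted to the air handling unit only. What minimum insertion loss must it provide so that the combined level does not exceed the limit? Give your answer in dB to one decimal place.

The untreated sources together contribute 10^(67.4/10) = 5.495e+06, i.e. 67.40 dB.
The limit corresponds to 10^(72.2/10) = 1.660e+07; subtracting the fixed part leaves 1.110e+07 for the air handling unit, i.e. 70.45 dB.
Required insertion loss = 76.0 − 70.45 = 5.55 dB.

5.5 dB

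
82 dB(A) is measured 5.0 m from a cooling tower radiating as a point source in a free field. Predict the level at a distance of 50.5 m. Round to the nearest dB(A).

For a point source, L₂ = L₁ − 20·log₁₀(r₂/r₁).
L₂ = 82 − 20·log₁₀(50.5/5.0) = 82 − 20.086 = 61.91 dB(A).

62 dB(A)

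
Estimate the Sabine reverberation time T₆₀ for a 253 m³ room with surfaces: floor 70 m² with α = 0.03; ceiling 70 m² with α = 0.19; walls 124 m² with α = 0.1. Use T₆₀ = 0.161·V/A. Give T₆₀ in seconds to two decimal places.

1.47 s

Total absorption A = 70·0.03 + 70·0.19 + 124·0.1 = 27.80 m² sabins.
T₆₀ = 0.161 × 253 / 27.80 = 1.465 s.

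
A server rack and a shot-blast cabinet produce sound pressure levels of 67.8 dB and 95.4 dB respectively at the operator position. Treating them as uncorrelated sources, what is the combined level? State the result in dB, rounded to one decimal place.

For uncorrelated sources the intensities add, so convert each level to linear form, sum, and take 10·log₁₀ of the total.
Σ 10^(L/10) = 10^(67.8/10) + 10^(95.4/10) = 3.473e+09.
L_total = 10·log₁₀(3.473e+09) = 95.41 dB.

95.4 dB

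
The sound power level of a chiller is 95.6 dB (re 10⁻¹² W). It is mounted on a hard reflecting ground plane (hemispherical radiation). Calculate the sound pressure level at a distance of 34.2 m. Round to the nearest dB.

57 dB

Free-field hemispherical radiation: L_p = L_w − 10·log₁₀(2π·r²), r = 34.2 m.
2π·r² = 7349 m², 10·log₁₀ of that is 38.662 dB.
L_p = 95.6 − 38.662 = 56.94 dB.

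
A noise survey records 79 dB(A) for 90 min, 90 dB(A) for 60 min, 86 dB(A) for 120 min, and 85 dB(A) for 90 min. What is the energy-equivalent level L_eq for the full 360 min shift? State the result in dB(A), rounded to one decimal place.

L_eq = 10·log₁₀[(1/T)·Σ tᵢ·10^(Lᵢ/10)] with T = 360 min.
Σ tᵢ·10^(Lᵢ/10) = 90·10^(79/10) + 60·10^(90/10) + 120·10^(86/10) + 90·10^(85/10) = 1.434e+11.
L_eq = 10·log₁₀(1.434e+11/360) = 86.00 dB(A).

86.0 dB(A)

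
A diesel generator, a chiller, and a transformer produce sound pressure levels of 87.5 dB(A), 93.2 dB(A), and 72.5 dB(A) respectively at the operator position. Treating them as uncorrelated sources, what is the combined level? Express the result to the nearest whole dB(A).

94 dB(A)

Incoherent sources combine by intensity addition: L_total = 10·log₁₀(Σ 10^(L_i/10)).
Σ 10^(L/10) = 10^(87.5/10) + 10^(93.2/10) + 10^(72.5/10) = 2.669e+09.
L_total = 10·log₁₀(2.669e+09) = 94.26 dB(A).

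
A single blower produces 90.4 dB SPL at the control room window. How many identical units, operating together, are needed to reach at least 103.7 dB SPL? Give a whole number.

Need L₁ + 10·log₁₀ N ≥ 103.7, i.e. log₁₀ N ≥ 1.33.
N ≥ 10^(13.3/10) = 21.380, so N = 22.

22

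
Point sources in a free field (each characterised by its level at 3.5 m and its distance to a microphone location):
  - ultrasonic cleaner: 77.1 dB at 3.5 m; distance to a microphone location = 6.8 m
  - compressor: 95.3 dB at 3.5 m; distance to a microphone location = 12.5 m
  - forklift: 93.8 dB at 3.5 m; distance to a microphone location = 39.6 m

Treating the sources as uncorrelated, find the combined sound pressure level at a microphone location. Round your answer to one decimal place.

Apply inverse-square spreading to bring every level to the receiver, then sum 10^(L/10).
ultrasonic cleaner: 77.1 − 20·log₁₀(6.8/3.5) = 77.1 − 5.77 = 71.33 dB.
compressor: 95.3 − 20·log₁₀(12.5/3.5) = 95.3 − 11.06 = 84.24 dB.
forklift: 93.8 − 20·log₁₀(39.6/3.5) = 93.8 − 21.07 = 72.73 dB.
Σ 10^(L/10) = 2.980e+08 → L_total = 10·log₁₀(2.980e+08) = 84.74 dB.

84.7 dB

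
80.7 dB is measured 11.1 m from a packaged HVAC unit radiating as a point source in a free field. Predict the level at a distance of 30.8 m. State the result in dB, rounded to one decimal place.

Spherical spreading from a point source gives a 20·log₁₀(r₂/r₁) drop.
L₂ = 80.7 − 20·log₁₀(30.8/11.1) = 80.7 − 8.865 = 71.84 dB.

71.8 dB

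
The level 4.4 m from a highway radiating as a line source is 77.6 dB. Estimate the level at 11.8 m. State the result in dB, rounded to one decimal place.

Line-source attenuation: ΔL = 10·log₁₀(r₂/r₁) = 10·log₁₀(11.8/4.4) = 4.284 dB.
L₂ = 77.6 − 10·log₁₀(11.8/4.4) = 77.6 − 4.284 = 73.32 dB.

73.3 dB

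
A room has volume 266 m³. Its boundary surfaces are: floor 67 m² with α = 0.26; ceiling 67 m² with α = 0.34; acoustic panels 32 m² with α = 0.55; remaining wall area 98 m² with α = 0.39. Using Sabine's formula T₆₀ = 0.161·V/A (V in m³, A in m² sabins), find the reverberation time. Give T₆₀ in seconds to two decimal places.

A = Σ Sᵢαᵢ = 67·0.26 + 67·0.34 + 32·0.55 + 98·0.39 = 96.02 m².
T₆₀ = 0.161 × 266 / 96.02 = 0.446 s.

0.45 s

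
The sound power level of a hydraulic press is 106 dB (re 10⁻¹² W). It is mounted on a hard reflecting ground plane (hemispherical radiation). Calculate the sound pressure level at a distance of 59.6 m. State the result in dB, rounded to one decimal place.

62.5 dB

The power spreads over a hemisphere of area 2π·r², so L_p = L_w − 10·log₁₀(2π·r²).
2π·r² = 2.232e+04 m², 10·log₁₀ of that is 43.487 dB.
L_p = 106 − 43.487 = 62.51 dB.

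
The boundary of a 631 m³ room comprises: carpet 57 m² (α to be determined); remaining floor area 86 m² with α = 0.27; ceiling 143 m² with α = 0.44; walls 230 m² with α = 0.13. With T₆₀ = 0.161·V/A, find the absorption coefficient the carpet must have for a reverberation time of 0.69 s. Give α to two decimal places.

0.55

From T₆₀ = 0.161·V/A, the target T₆₀ = 0.69 s needs A = 0.161·631/0.69 = 147.23 m².
Absorption from the other surfaces = 86·0.27 + 143·0.44 + 230·0.13 = 116.04 m², so the carpet must supply 31.19 m² over 57 m².
α = 31.19/57 = 0.547.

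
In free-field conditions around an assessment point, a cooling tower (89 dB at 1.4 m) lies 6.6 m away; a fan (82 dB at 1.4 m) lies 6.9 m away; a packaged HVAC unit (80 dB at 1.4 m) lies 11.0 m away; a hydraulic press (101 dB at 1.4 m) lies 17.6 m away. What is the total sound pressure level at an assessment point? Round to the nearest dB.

81 dB

First find each source's level at the receiver (point-source: −20·log₁₀(r/r_ref)), then combine on an intensity basis.
cooling tower: 89 − 20·log₁₀(6.6/1.4) = 89 − 13.47 = 75.53 dB.
fan: 82 − 20·log₁₀(6.9/1.4) = 82 − 13.85 = 68.15 dB.
packaged HVAC unit: 80 − 20·log₁₀(11.0/1.4) = 80 − 17.91 = 62.09 dB.
hydraulic press: 101 − 20·log₁₀(17.6/1.4) = 101 − 21.99 = 79.01 dB.
Σ 10^(L/10) = 1.235e+08 → L_total = 10·log₁₀(1.235e+08) = 80.92 dB.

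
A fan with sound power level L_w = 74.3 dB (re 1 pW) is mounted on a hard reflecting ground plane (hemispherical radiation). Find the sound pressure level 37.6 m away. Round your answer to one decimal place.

Free-field hemispherical radiation: L_p = L_w − 10·log₁₀(2π·r²), r = 37.6 m.
2π·r² = 8883 m², 10·log₁₀ of that is 39.486 dB.
L_p = 74.3 − 39.486 = 34.81 dB.

34.8 dB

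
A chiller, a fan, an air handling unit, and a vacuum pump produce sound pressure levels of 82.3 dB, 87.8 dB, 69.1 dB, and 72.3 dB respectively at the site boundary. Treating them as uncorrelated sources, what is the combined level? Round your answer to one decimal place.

Incoherent sources combine by intensity addition: L_total = 10·log₁₀(Σ 10^(L_i/10)).
Σ 10^(L/10) = 10^(82.3/10) + 10^(87.8/10) + 10^(69.1/10) + 10^(72.3/10) = 7.975e+08.
L_total = 10·log₁₀(7.975e+08) = 89.02 dB.

89.0 dB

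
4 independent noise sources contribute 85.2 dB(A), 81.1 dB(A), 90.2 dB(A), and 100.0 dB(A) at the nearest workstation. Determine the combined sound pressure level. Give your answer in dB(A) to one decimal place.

100.6 dB(A)

For uncorrelated sources the intensities add, so convert each level to linear form, sum, and take 10·log₁₀ of the total.
Σ 10^(L/10) = 10^(85.2/10) + 10^(81.1/10) + 10^(90.2/10) + 10^(100.0/10) = 1.151e+10.
L_total = 10·log₁₀(1.151e+10) = 100.61 dB(A).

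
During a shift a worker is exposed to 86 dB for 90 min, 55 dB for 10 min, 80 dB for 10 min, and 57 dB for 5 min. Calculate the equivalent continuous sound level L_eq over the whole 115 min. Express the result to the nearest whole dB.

85 dB

The energy average is taken in the linear domain: L_eq = 10·log₁₀[(Σ tᵢ·10^(Lᵢ/10))/T], T = 115 min.
Σ tᵢ·10^(Lᵢ/10) = 90·10^(86/10) + 10·10^(55/10) + 10·10^(80/10) + 5·10^(57/10) = 3.684e+10.
L_eq = 10·log₁₀(3.684e+10/115) = 85.06 dB.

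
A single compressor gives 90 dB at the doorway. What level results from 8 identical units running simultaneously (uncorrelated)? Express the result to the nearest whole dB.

99 dB

N identical incoherent sources raise the level by 10·log₁₀ N.
L_total = 90 + 10·log₁₀(8) = 90 + 9.031 = 99.03 dB.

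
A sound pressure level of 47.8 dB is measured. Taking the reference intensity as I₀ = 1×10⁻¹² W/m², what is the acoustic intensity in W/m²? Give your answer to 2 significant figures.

I = I₀·10^(L/10) = 10⁻¹² × 10^(47.8/10) = 10^(-7.220).

6.0e-08 W/m²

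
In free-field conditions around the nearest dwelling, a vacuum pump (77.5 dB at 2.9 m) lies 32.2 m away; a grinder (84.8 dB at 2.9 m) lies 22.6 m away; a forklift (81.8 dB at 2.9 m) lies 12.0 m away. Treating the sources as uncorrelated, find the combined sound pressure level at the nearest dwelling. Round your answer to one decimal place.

71.5 dB

Propagate each source to the receiver with L = L_ref − 20·log₁₀(r/r_ref), then add intensities.
vacuum pump: 77.5 − 20·log₁₀(32.2/2.9) = 77.5 − 20.91 = 56.59 dB.
grinder: 84.8 − 20·log₁₀(22.6/2.9) = 84.8 − 17.83 = 66.97 dB.
forklift: 81.8 − 20·log₁₀(12.0/2.9) = 81.8 − 12.34 = 69.46 dB.
Σ 10^(L/10) = 1.427e+07 → L_total = 10·log₁₀(1.427e+07) = 71.54 dB.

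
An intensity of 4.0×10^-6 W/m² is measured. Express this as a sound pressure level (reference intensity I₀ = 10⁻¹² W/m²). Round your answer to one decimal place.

66.0 dB

L = 10·log₁₀(I/I₀) = 10·log₁₀(4.0×10^-6/10⁻¹²) = 10·log₁₀(4.0×10^6).
L = 10·(0.6021 + 6) = 66.02 dB.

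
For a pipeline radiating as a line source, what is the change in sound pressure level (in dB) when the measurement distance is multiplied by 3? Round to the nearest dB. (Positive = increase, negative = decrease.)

-5 dB

A line source loses 3 dB per doubling of distance; generally ΔL = −10·log₁₀(r₂/r₁).
ΔL = −10·log₁₀(3) = -4.77 dB.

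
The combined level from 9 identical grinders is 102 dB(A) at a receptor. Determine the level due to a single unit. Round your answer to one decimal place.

For N identical incoherent sources L_total = L₁ + 10·log₁₀ N, so L₁ = 102 − 10·log₁₀(9) = 102 − 9.542.

92.5 dB(A)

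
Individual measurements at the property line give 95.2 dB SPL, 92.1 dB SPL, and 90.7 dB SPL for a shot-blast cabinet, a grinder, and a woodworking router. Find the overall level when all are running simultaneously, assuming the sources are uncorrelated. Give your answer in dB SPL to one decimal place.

97.9 dB SPL

Incoherent sources combine by intensity addition: L_total = 10·log₁₀(Σ 10^(L_i/10)).
Σ 10^(L/10) = 10^(95.2/10) + 10^(92.1/10) + 10^(90.7/10) = 6.108e+09.
L_total = 10·log₁₀(6.108e+09) = 97.86 dB SPL.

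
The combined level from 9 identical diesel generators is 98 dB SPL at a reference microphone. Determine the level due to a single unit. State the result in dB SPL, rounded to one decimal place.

88.5 dB SPL

Dividing the total intensity by 9 lowers the level by 10·log₁₀ 9 = 9.542 dB: L₁ = 98 − 9.542.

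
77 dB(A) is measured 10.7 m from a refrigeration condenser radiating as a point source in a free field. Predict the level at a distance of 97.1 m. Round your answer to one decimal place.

57.8 dB(A)

Spherical spreading from a point source gives a 20·log₁₀(r₂/r₁) drop.
L₂ = 77 − 20·log₁₀(97.1/10.7) = 77 − 19.157 = 57.84 dB(A).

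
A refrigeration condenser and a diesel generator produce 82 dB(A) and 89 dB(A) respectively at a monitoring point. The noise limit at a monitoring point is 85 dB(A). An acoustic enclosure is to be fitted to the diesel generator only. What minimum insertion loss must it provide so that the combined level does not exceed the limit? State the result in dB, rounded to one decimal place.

7.0 dB

Everything except the diesel generator sums to 10^(82/10) = 1.585e+08 in linear terms, 82.00 dB(A).
To meet 85 dB(A) overall, the treated diesel generator may contribute at most 10^(85/10) − 1.585e+08 = 1.577e+08, i.e. 81.98 dB(A).
So the diesel generator must be reduced from 89 to 81.98 dB(A): IL = 7.02 dB.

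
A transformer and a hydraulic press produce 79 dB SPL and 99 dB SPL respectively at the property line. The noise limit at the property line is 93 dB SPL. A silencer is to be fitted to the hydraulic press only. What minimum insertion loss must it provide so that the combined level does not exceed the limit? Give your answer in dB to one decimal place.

6.2 dB

Everything except the hydraulic press sums to 10^(79/10) = 7.943e+07 in linear terms, 79.00 dB SPL.
The limit corresponds to 10^(93/10) = 1.995e+09; subtracting the fixed part leaves 1.916e+09 for the hydraulic press, i.e. 92.82 dB SPL.
Required insertion loss = 99 − 92.82 = 6.18 dB.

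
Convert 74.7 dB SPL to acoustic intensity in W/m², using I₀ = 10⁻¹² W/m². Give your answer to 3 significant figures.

L = 10·log₁₀(I/I₀) ⇒ I = I₀·10^(L/10) = 10⁻¹² × 10^7.47.

2.95e-05 W/m²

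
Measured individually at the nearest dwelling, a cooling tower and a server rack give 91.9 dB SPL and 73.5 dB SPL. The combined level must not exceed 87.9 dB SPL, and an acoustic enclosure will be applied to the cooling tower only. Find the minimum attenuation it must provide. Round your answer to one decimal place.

4.2 dB

The untreated sources together contribute 10^(73.5/10) = 2.239e+07, i.e. 73.50 dB SPL.
To meet 87.9 dB SPL overall, the treated cooling tower may contribute at most 10^(87.9/10) − 2.239e+07 = 5.942e+08, i.e. 87.74 dB SPL.
So the cooling tower must be reduced from 91.9 to 87.74 dB SPL: IL = 4.16 dB.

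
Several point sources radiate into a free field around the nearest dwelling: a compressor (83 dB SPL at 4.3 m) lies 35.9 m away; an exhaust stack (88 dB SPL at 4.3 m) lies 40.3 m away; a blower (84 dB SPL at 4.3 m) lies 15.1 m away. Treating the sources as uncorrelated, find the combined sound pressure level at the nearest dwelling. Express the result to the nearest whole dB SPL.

First find each source's level at the receiver (point-source: −20·log₁₀(r/r_ref)), then combine on an intensity basis.
compressor: 83 − 20·log₁₀(35.9/4.3) = 83 − 18.43 = 64.57 dB SPL.
exhaust stack: 88 − 20·log₁₀(40.3/4.3) = 88 − 19.44 = 68.56 dB SPL.
blower: 84 − 20·log₁₀(15.1/4.3) = 84 − 10.91 = 73.09 dB SPL.
Σ 10^(L/10) = 3.042e+07 → L_total = 10·log₁₀(3.042e+07) = 74.83 dB SPL.

75 dB SPL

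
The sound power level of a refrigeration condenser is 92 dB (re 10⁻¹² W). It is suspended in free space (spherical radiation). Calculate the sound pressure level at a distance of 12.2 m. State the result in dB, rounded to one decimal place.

L_p = L_w − 10·log₁₀(4π·r²) with r = 12.2 m.
4π·r² = 1870 m², 10·log₁₀ of that is 32.719 dB.
L_p = 92 − 32.719 = 59.28 dB.

59.3 dB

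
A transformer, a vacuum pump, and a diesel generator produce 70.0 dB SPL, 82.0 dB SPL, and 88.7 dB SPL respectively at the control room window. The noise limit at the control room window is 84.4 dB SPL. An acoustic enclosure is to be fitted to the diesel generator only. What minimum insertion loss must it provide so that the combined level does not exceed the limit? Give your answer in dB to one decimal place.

8.4 dB

Everything except the diesel generator sums to 10^(70.0/10) + 10^(82.0/10) = 1.685e+08 in linear terms, 82.27 dB SPL.
To meet 84.4 dB SPL overall, the treated diesel generator may contribute at most 10^(84.4/10) − 1.685e+08 = 1.069e+08, i.e. 80.29 dB SPL.
Required insertion loss = 88.7 − 80.29 = 8.41 dB.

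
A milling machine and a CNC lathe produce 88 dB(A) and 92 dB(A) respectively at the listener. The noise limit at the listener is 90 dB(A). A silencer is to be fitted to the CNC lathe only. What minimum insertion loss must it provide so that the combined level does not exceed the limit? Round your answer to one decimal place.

6.3 dB

Fixed contribution from the other source: Σ 10^(L/10) = 10^(88/10) = 6.310e+08 (88.00 dB(A)).
The limit corresponds to 10^(90/10) = 1.000e+09; subtracting the fixed part leaves 3.690e+08 for the CNC lathe, i.e. 85.67 dB(A).
Required insertion loss = 92 − 85.67 = 6.33 dB.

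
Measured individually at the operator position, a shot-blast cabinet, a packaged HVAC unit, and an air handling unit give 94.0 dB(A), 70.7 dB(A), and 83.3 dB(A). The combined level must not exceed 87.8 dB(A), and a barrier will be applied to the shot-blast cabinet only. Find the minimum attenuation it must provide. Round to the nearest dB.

The untreated sources together contribute 10^(70.7/10) + 10^(83.3/10) = 2.255e+08, i.e. 83.53 dB(A).
The limit corresponds to 10^(87.8/10) = 6.026e+08; subtracting the fixed part leaves 3.770e+08 for the shot-blast cabinet, i.e. 85.76 dB(A).
So the shot-blast cabinet must be reduced from 94.0 to 85.76 dB(A): IL = 8.24 dB.

8 dB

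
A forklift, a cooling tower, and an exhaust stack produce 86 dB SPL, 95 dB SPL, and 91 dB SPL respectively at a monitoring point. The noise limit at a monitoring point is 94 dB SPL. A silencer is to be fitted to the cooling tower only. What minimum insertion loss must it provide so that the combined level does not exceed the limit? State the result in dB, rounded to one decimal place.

Everything except the cooling tower sums to 10^(86/10) + 10^(91/10) = 1.657e+09 in linear terms, 92.19 dB SPL.
To meet 94 dB SPL overall, the treated cooling tower may contribute at most 10^(94/10) − 1.657e+09 = 8.549e+08, i.e. 89.32 dB SPL.
So the cooling tower must be reduced from 95 to 89.32 dB SPL: IL = 5.68 dB.

5.7 dB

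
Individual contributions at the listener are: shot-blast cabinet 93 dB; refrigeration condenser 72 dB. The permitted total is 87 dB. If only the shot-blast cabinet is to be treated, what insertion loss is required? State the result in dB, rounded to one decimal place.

The untreated sources together contribute 10^(72/10) = 1.585e+07, i.e. 72.00 dB.
The limit corresponds to 10^(87/10) = 5.012e+08; subtracting the fixed part leaves 4.853e+08 for the shot-blast cabinet, i.e. 86.86 dB.
Required insertion loss = 93 − 86.86 = 6.14 dB.

6.1 dB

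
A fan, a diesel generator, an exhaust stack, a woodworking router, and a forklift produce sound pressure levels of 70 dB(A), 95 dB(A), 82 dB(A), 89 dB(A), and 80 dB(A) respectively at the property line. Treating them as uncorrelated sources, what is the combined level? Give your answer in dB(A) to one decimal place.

For uncorrelated sources the intensities add, so convert each level to linear form, sum, and take 10·log₁₀ of the total.
Σ 10^(L/10) = 10^(70/10) + 10^(95/10) + 10^(82/10) + 10^(89/10) + 10^(80/10) = 4.225e+09.
L_total = 10·log₁₀(4.225e+09) = 96.26 dB(A).

96.3 dB(A)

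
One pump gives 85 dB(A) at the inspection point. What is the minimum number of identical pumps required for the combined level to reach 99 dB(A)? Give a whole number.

Need L₁ + 10·log₁₀ N ≥ 99, i.e. log₁₀ N ≥ 1.40.
N ≥ 10^(14.0/10) = 25.119, so N = 26.

26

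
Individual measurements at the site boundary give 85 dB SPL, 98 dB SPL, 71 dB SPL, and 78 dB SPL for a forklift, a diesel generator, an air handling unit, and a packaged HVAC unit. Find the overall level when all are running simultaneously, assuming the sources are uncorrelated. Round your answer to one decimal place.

98.3 dB SPL

For uncorrelated sources the intensities add, so convert each level to linear form, sum, and take 10·log₁₀ of the total.
Σ 10^(L/10) = 10^(85/10) + 10^(98/10) + 10^(71/10) + 10^(78/10) = 6.701e+09.
L_total = 10·log₁₀(6.701e+09) = 98.26 dB SPL.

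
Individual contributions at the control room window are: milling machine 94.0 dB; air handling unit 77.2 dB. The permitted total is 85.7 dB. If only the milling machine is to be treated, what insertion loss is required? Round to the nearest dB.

9 dB

Everything except the milling machine sums to 10^(77.2/10) = 5.248e+07 in linear terms, 77.20 dB.
To meet 85.7 dB overall, the treated milling machine may contribute at most 10^(85.7/10) − 5.248e+07 = 3.191e+08, i.e. 85.04 dB.
Required insertion loss = 94.0 − 85.04 = 8.96 dB.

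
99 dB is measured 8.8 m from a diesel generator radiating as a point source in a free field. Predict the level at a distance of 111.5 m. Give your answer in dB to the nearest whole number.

77 dB

Point-source attenuation: ΔL = 20·log₁₀(r₂/r₁) = 20·log₁₀(111.5/8.8) = 22.056 dB.
L₂ = 99 − 20·log₁₀(111.5/8.8) = 99 − 22.056 = 76.94 dB.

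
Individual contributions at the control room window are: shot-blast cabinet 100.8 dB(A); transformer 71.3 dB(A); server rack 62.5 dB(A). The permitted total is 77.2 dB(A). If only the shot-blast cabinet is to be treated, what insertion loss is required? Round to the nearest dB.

Everything except the shot-blast cabinet sums to 10^(71.3/10) + 10^(62.5/10) = 1.527e+07 in linear terms, 71.84 dB(A).
The limit corresponds to 10^(77.2/10) = 5.248e+07; subtracting the fixed part leaves 3.721e+07 for the shot-blast cabinet, i.e. 75.71 dB(A).
Required insertion loss = 100.8 − 75.71 = 25.09 dB.

25 dB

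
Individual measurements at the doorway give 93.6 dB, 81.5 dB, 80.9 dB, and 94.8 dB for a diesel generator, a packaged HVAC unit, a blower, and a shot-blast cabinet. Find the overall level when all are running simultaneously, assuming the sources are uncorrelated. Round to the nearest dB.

Incoherent sources combine by intensity addition: L_total = 10·log₁₀(Σ 10^(L_i/10)).
Σ 10^(L/10) = 10^(93.6/10) + 10^(81.5/10) + 10^(80.9/10) + 10^(94.8/10) = 5.575e+09.
L_total = 10·log₁₀(5.575e+09) = 97.46 dB.

97 dB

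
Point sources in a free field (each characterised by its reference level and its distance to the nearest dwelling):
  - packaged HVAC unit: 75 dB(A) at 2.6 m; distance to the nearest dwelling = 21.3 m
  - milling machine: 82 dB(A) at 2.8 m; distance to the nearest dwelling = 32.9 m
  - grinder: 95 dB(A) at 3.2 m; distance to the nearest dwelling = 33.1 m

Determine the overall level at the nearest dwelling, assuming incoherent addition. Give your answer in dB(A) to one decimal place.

74.9 dB(A)

Propagate each source to the receiver with L = L_ref − 20·log₁₀(r/r_ref), then add intensities.
packaged HVAC unit: 75 − 20·log₁₀(21.3/2.6) = 75 − 18.27 = 56.73 dB(A).
milling machine: 82 − 20·log₁₀(32.9/2.8) = 82 − 21.40 = 60.60 dB(A).
grinder: 95 − 20·log₁₀(33.1/3.2) = 95 − 20.29 = 74.71 dB(A).
Σ 10^(L/10) = 3.118e+07 → L_total = 10·log₁₀(3.118e+07) = 74.94 dB(A).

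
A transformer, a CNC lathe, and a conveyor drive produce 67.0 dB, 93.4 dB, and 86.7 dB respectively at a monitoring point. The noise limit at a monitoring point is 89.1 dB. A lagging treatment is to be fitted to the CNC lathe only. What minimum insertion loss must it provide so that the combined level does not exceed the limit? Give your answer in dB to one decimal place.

The untreated sources together contribute 10^(67.0/10) + 10^(86.7/10) = 4.727e+08, i.e. 86.75 dB.
The limit corresponds to 10^(89.1/10) = 8.128e+08; subtracting the fixed part leaves 3.401e+08 for the CNC lathe, i.e. 85.32 dB.
So the CNC lathe must be reduced from 93.4 to 85.32 dB: IL = 8.08 dB.

8.1 dB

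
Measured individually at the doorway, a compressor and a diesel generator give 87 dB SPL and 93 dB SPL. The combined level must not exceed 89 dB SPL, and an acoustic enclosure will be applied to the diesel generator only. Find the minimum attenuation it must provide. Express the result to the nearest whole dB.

8 dB

Everything except the diesel generator sums to 10^(87/10) = 5.012e+08 in linear terms, 87.00 dB SPL.
To meet 89 dB SPL overall, the treated diesel generator may contribute at most 10^(89/10) − 5.012e+08 = 2.931e+08, i.e. 84.67 dB SPL.
Required insertion loss = 93 − 84.67 = 8.33 dB.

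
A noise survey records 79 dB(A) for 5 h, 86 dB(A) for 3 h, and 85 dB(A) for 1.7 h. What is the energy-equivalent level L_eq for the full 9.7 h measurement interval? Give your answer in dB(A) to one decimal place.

Weight each interval's intensity by its duration and average over T = 9.7 h:
Σ tᵢ·10^(Lᵢ/10) = 5·10^(79/10) + 3·10^(86/10) + 1.7·10^(85/10) = 2.129e+09.
L_eq = 10·log₁₀(2.129e+09/9.7) = 83.41 dB(A).

83.4 dB(A)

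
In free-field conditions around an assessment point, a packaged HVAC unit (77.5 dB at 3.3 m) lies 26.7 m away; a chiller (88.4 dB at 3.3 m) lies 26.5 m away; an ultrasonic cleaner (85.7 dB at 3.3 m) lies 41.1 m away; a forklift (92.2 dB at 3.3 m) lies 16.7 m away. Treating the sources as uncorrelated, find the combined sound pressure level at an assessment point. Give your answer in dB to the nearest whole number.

Propagate each source to the receiver with L = L_ref − 20·log₁₀(r/r_ref), then add intensities.
packaged HVAC unit: 77.5 − 20·log₁₀(26.7/3.3) = 77.5 − 18.16 = 59.34 dB.
chiller: 88.4 − 20·log₁₀(26.5/3.3) = 88.4 − 18.09 = 70.31 dB.
ultrasonic cleaner: 85.7 − 20·log₁₀(41.1/3.3) = 85.7 − 21.91 = 63.79 dB.
forklift: 92.2 − 20·log₁₀(16.7/3.3) = 92.2 − 14.08 = 78.12 dB.
Σ 10^(L/10) = 7.879e+07 → L_total = 10·log₁₀(7.879e+07) = 78.96 dB.

79 dB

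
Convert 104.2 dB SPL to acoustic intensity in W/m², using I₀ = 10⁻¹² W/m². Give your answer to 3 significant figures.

I/I₀ = 10^(104.2/10) = 2.63e+10, so I = 2.63e+10 × 10⁻¹² W/m².

0.0263 W/m²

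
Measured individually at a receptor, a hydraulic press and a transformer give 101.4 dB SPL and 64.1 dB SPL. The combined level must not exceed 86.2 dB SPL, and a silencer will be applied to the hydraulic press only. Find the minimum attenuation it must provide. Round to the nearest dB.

The untreated sources together contribute 10^(64.1/10) = 2.570e+06, i.e. 64.10 dB SPL.
The limit corresponds to 10^(86.2/10) = 4.169e+08; subtracting the fixed part leaves 4.143e+08 for the hydraulic press, i.e. 86.17 dB SPL.
So the hydraulic press must be reduced from 101.4 to 86.17 dB SPL: IL = 15.23 dB.

15 dB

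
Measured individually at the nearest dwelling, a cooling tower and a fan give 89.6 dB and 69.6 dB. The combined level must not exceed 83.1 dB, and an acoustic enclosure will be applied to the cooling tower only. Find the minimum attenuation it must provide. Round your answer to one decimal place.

The untreated sources together contribute 10^(69.6/10) = 9.120e+06, i.e. 69.60 dB.
The limit corresponds to 10^(83.1/10) = 2.042e+08; subtracting the fixed part leaves 1.951e+08 for the cooling tower, i.e. 82.90 dB.
So the cooling tower must be reduced from 89.6 to 82.90 dB: IL = 6.70 dB.

6.7 dB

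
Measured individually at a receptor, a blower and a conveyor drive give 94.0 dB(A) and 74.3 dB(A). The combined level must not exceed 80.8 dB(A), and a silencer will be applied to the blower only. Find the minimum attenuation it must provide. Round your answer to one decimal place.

14.3 dB

Fixed contribution from the other source: Σ 10^(L/10) = 10^(74.3/10) = 2.692e+07 (74.30 dB(A)).
The limit corresponds to 10^(80.8/10) = 1.202e+08; subtracting the fixed part leaves 9.331e+07 for the blower, i.e. 79.70 dB(A).
So the blower must be reduced from 94.0 to 79.70 dB(A): IL = 14.30 dB.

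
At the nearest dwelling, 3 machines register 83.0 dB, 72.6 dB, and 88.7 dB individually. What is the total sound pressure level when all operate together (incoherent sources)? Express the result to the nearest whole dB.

90 dB

For uncorrelated sources the intensities add, so convert each level to linear form, sum, and take 10·log₁₀ of the total.
Σ 10^(L/10) = 10^(83.0/10) + 10^(72.6/10) + 10^(88.7/10) = 9.590e+08.
L_total = 10·log₁₀(9.590e+08) = 89.82 dB.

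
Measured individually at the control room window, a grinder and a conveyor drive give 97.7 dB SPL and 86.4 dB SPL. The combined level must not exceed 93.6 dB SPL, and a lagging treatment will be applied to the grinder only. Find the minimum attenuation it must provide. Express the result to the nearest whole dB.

5 dB

Fixed contribution from the other source: Σ 10^(L/10) = 10^(86.4/10) = 4.365e+08 (86.40 dB SPL).
The limit corresponds to 10^(93.6/10) = 2.291e+09; subtracting the fixed part leaves 1.854e+09 for the grinder, i.e. 92.68 dB SPL.
Required insertion loss = 97.7 − 92.68 = 5.02 dB.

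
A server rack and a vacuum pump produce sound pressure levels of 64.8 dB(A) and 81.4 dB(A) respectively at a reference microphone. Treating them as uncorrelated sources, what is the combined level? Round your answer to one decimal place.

Incoherent sources combine by intensity addition: L_total = 10·log₁₀(Σ 10^(L_i/10)).
Σ 10^(L/10) = 10^(64.8/10) + 10^(81.4/10) = 1.411e+08.
L_total = 10·log₁₀(1.411e+08) = 81.49 dB(A).

81.5 dB(A)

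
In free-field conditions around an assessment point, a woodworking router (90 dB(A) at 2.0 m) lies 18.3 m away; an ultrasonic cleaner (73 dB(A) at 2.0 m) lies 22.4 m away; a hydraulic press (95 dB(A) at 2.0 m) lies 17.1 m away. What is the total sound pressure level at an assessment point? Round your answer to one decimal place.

77.4 dB(A)

Apply inverse-square spreading to bring every level to the receiver, then sum 10^(L/10).
woodworking router: 90 − 20·log₁₀(18.3/2.0) = 90 − 19.23 = 70.77 dB(A).
ultrasonic cleaner: 73 − 20·log₁₀(22.4/2.0) = 73 − 20.98 = 52.02 dB(A).
hydraulic press: 95 − 20·log₁₀(17.1/2.0) = 95 − 18.64 = 76.36 dB(A).
Σ 10^(L/10) = 5.536e+07 → L_total = 10·log₁₀(5.536e+07) = 77.43 dB(A).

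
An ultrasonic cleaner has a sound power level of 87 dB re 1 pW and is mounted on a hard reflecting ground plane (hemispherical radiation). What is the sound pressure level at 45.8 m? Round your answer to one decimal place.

45.8 dB

Free-field hemispherical radiation: L_p = L_w − 10·log₁₀(2π·r²), r = 45.8 m.
2π·r² = 1.318e+04 m², 10·log₁₀ of that is 41.199 dB.
L_p = 87 − 41.199 = 45.80 dB.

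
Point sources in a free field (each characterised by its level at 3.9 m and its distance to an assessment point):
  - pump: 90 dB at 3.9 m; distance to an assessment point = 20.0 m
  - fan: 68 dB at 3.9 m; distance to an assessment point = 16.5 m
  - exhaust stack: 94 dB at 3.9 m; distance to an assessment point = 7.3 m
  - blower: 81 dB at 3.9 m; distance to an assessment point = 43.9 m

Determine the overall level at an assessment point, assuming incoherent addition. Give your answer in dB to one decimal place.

Apply inverse-square spreading to bring every level to the receiver, then sum 10^(L/10).
pump: 90 − 20·log₁₀(20.0/3.9) = 90 − 14.20 = 75.80 dB.
fan: 68 − 20·log₁₀(16.5/3.9) = 68 − 12.53 = 55.47 dB.
exhaust stack: 94 − 20·log₁₀(7.3/3.9) = 94 − 5.45 = 88.55 dB.
blower: 81 − 20·log₁₀(43.9/3.9) = 81 − 21.03 = 59.97 dB.
Σ 10^(L/10) = 7.563e+08 → L_total = 10·log₁₀(7.563e+08) = 88.79 dB.

88.8 dB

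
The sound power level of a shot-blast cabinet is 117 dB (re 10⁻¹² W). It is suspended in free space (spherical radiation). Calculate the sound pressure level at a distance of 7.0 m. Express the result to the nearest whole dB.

89 dB

The power spreads over a sphere of area 4π·r², so L_p = L_w − 10·log₁₀(4π·r²).
4π·r² = 615.8 m², 10·log₁₀ of that is 27.894 dB.
L_p = 117 − 27.894 = 89.11 dB.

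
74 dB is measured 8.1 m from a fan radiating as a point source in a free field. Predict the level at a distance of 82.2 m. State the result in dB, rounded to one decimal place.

53.9 dB

For a point source, L₂ = L₁ − 20·log₁₀(r₂/r₁).
L₂ = 74 − 20·log₁₀(82.2/8.1) = 74 − 20.128 = 53.87 dB.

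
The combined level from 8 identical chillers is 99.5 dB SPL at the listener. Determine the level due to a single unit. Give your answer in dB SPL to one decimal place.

8 equal contributions raise the level by 10·log₁₀ 8 = 9.031 dB, so each unit alone gives 99.5 − 9.031.

90.5 dB SPL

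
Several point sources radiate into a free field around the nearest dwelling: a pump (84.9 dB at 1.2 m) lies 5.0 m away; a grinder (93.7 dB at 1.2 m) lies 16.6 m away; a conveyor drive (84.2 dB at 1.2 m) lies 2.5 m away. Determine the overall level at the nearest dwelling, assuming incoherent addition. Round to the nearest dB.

80 dB

First find each source's level at the receiver (point-source: −20·log₁₀(r/r_ref)), then combine on an intensity basis.
pump: 84.9 − 20·log₁₀(5.0/1.2) = 84.9 − 12.40 = 72.50 dB.
grinder: 93.7 − 20·log₁₀(16.6/1.2) = 93.7 − 22.82 = 70.88 dB.
conveyor drive: 84.2 − 20·log₁₀(2.5/1.2) = 84.2 − 6.38 = 77.82 dB.
Σ 10^(L/10) = 9.065e+07 → L_total = 10·log₁₀(9.065e+07) = 79.57 dB.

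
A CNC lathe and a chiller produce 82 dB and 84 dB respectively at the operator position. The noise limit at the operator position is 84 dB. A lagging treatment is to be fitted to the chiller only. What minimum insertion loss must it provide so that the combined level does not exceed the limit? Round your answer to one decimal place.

4.3 dB

The untreated sources together contribute 10^(82/10) = 1.585e+08, i.e. 82.00 dB.
The limit corresponds to 10^(84/10) = 2.512e+08; subtracting the fixed part leaves 9.270e+07 for the chiller, i.e. 79.67 dB.
So the chiller must be reduced from 84 to 79.67 dB: IL = 4.33 dB.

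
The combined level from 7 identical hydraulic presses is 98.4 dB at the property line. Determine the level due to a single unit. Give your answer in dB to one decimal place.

89.9 dB

7 equal contributions raise the level by 10·log₁₀ 7 = 8.451 dB, so each unit alone gives 98.4 − 8.451.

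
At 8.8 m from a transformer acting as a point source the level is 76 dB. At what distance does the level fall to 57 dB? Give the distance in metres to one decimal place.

78.4 m

For a point source L₁ − L₂ = 20·log₁₀(r₂/r₁), so r₂ = r₁·10^((L₁−L₂)/20).
r₂ = 8.8·10^((76−57)/20) = 8.8·10^(19.0/20) = 78.43 m.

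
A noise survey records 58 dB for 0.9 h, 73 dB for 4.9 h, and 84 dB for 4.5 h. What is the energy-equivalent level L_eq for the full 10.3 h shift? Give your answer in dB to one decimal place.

L_eq = 10·log₁₀[(1/T)·Σ tᵢ·10^(Lᵢ/10)] with T = 10.3 h.
Σ tᵢ·10^(Lᵢ/10) = 0.9·10^(58/10) + 4.9·10^(73/10) + 4.5·10^(84/10) = 1.229e+09.
L_eq = 10·log₁₀(1.229e+09/10.3) = 80.77 dB.

80.8 dB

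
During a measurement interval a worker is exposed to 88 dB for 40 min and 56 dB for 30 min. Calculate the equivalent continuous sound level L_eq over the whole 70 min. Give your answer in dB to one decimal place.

The energy average is taken in the linear domain: L_eq = 10·log₁₀[(Σ tᵢ·10^(Lᵢ/10))/T], T = 70 min.
Σ tᵢ·10^(Lᵢ/10) = 40·10^(88/10) + 30·10^(56/10) = 2.525e+10.
L_eq = 10·log₁₀(2.525e+10/70) = 85.57 dB.

85.6 dB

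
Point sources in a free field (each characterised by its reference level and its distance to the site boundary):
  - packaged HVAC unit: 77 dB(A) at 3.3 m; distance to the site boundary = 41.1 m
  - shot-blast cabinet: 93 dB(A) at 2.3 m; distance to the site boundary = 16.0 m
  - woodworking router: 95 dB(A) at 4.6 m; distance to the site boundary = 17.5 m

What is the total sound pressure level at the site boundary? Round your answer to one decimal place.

84.2 dB(A)

First find each source's level at the receiver (point-source: −20·log₁₀(r/r_ref)), then combine on an intensity basis.
packaged HVAC unit: 77 − 20·log₁₀(41.1/3.3) = 77 − 21.91 = 55.09 dB(A).
shot-blast cabinet: 93 − 20·log₁₀(16.0/2.3) = 93 − 16.85 = 76.15 dB(A).
woodworking router: 95 − 20·log₁₀(17.5/4.6) = 95 − 11.61 = 83.39 dB(A).
Σ 10^(L/10) = 2.600e+08 → L_total = 10·log₁₀(2.600e+08) = 84.15 dB(A).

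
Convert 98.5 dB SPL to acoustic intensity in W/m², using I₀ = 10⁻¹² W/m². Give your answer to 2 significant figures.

0.0071 W/m²

I/I₀ = 10^(98.5/10) = 7.079e+09, so I = 7.079e+09 × 10⁻¹² W/m².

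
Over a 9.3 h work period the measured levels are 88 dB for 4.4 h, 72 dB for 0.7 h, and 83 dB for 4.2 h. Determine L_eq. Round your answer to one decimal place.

L_eq = 10·log₁₀[(1/T)·Σ tᵢ·10^(Lᵢ/10)] with T = 9.3 h.
Σ tᵢ·10^(Lᵢ/10) = 4.4·10^(88/10) + 0.7·10^(72/10) + 4.2·10^(83/10) = 3.625e+09.
L_eq = 10·log₁₀(3.625e+09/9.3) = 85.91 dB.

85.9 dB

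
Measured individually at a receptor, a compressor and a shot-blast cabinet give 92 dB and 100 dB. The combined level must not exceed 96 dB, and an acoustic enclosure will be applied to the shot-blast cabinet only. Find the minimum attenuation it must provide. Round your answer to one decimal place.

6.2 dB

Fixed contribution from the other source: Σ 10^(L/10) = 10^(92/10) = 1.585e+09 (92.00 dB).
To meet 96 dB overall, the treated shot-blast cabinet may contribute at most 10^(96/10) − 1.585e+09 = 2.396e+09, i.e. 93.80 dB.
Required insertion loss = 100 − 93.80 = 6.20 dB.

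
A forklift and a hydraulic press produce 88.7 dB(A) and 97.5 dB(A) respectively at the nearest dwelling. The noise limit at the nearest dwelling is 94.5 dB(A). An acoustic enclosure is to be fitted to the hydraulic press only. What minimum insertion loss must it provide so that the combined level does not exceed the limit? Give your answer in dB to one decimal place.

Everything except the hydraulic press sums to 10^(88.7/10) = 7.413e+08 in linear terms, 88.70 dB(A).
The limit corresponds to 10^(94.5/10) = 2.818e+09; subtracting the fixed part leaves 2.077e+09 for the hydraulic press, i.e. 93.17 dB(A).
So the hydraulic press must be reduced from 97.5 to 93.17 dB(A): IL = 4.33 dB.

4.3 dB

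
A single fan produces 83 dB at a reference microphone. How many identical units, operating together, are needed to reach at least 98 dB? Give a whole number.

The shortfall is 98 − 83 = 15.0 dB, and N units add 10·log₁₀ N, so need 10·log₁₀ N ≥ 15.0.
N ≥ 10^(15.0/10) = 31.623, so N = 32.

32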